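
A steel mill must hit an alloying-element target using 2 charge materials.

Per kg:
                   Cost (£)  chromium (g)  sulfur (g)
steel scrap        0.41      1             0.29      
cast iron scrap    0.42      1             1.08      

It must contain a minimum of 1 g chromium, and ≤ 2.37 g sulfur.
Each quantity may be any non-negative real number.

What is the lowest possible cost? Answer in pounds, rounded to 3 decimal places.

Treat it as an LP. Let x1 = kg of steel scrap, x2 = kg of cast iron scrap.
min 0.41x1 + 0.42x2 s.t.:
  1x1 + 1x2 ≥ 1   (chromium)
  0.29x1 + 1.08x2 ≤ 2.37   (sulfur)
  x1, x2 ≥ 0.
The cheapest feasible vertex uses only steel scrap; cast iron scrap is not used. There the chromium constraint is tight.
So steel scrap = 1 kg.
Hence cost = 0.41·1 = £0.41000.

£0.410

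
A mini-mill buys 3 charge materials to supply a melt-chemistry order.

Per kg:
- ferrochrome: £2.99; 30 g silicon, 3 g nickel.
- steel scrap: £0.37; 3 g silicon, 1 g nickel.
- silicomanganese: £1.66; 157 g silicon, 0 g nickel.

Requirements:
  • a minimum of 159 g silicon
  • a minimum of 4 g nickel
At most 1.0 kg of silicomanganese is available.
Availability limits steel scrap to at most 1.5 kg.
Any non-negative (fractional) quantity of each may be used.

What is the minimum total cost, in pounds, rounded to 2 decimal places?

Let x1 = kg of ferrochrome, x2 = kg of steel scrap, x3 = kg of silicomanganese.
Minimise 2.99x1 + 0.37x2 + 1.66x3 s.t.:
  30x1 + 3x2 + 157x3 ≥ 159   (silicon)
  3x1 + 1x2 ≥ 4   (nickel)
  x3 ≤ 1
  x2 ≤ 1.5
  x1, x2, x3 ≥ 0.
All 3 inputs are positive at the optimum. Binding constraints: silicon, nickel, the steel scrap cap.
Optimal quantities: ferrochrome = 0.8333 kg, steel scrap = 1.5 kg, silicomanganese = 0.8248 kg.
Total cost: 2.99·0.8333 + 0.37·1.5 + 1.66·0.8248 = 4.4157.

£4.42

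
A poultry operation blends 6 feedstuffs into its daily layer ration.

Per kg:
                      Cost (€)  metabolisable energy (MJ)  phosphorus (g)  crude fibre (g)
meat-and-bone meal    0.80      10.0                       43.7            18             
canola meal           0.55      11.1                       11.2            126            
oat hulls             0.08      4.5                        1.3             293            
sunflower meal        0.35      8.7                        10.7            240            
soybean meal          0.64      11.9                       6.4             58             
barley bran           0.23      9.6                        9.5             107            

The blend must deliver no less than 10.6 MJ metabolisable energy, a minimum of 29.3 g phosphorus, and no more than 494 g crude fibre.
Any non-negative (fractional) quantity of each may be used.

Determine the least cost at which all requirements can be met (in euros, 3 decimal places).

€0.566

Let x1 = kg of meat-and-bone meal, x2 = kg of canola meal, x3 = kg of oat hulls, x4 = kg of sunflower meal, x5 = kg of soybean meal, x6 = kg of barley bran.
Minimise 0.8x1 + 0.55x2 + 0.08x3 + 0.35x4 + 0.64x5 + 0.23x6 subject to:
  10x1 + 11.1x2 + 4.5x3 + 8.7x4 + 11.9x5 + 9.6x6 ≥ 10.6   (metabolisable energy)
  43.7x1 + 11.2x2 + 1.3x3 + 10.7x4 + 6.4x5 + 9.5x6 ≥ 29.3   (phosphorus)
  18x1 + 126x2 + 293x3 + 240x4 + 58x5 + 107x6 ≤ 494   (crude fibre)
  x1, x2, x3, x4, x5, x6 ≥ 0.
The cheapest feasible vertex uses only meat-and-bone meal, barley bran; canola meal, oat hulls, sunflower meal, soybean meal are not used. There the metabolisable energy and phosphorus constraints are tight.
Optimal quantities: meat-and-bone meal = 0.5565 kg, barley bran = 0.5245 kg.
Total cost: 0.8·0.5565 + 0.23·0.5245 = 0.56584.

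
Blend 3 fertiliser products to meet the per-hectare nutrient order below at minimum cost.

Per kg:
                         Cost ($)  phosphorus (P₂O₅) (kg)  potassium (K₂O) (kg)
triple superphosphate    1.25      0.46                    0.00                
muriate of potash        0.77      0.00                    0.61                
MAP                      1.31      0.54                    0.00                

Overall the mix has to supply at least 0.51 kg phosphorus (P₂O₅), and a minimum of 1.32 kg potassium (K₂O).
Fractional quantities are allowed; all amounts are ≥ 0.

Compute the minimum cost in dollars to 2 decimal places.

This is a linear program. Let x1 = kg of triple superphosphate, x2 = kg of muriate of potash, x3 = kg of MAP.
Minimise 1.25x1 + 0.77x2 + 1.31x3 subject to:
  0.46x1 + 0.54x3 ≥ 0.51   (phosphorus (P₂O₅))
  0.61x2 ≥ 1.32   (potassium (K₂O))
  x1, x2, x3 ≥ 0.
The cheapest feasible vertex uses only muriate of potash, MAP; triple superphosphate is not used. There the phosphorus (P₂O₅) and potassium (K₂O) constraints are tight.
That vertex is x2 = 2.164, x3 = 0.9444.
Total cost: 0.77·2.164 + 1.31·0.9444 = 2.9034.

$2.90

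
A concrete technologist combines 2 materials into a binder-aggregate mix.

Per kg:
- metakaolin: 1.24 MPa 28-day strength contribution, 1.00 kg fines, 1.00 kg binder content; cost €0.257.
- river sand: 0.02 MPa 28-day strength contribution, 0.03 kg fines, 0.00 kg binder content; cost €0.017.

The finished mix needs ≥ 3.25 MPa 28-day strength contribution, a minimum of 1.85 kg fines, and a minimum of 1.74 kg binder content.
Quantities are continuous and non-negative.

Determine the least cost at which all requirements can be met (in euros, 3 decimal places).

€0.674

Let x1 = kg of metakaolin, x2 = kg of river sand.
Minimize 0.257x1 + 0.017x2 subject to:
  1.24x1 + 0.02x2 ≥ 3.25   (28-day strength contribution)
  1x1 + 0.03x2 ≥ 1.85   (fines)
  1x1 ≥ 1.74   (binder content)
  x1, x2 ≥ 0.
At the optimum only metakaolin is positive (river sand = 0). There the 28-day strength contribution constraint is tight.
That vertex is x1 = 2.621.
Total cost: 0.257·2.621 = 0.67360.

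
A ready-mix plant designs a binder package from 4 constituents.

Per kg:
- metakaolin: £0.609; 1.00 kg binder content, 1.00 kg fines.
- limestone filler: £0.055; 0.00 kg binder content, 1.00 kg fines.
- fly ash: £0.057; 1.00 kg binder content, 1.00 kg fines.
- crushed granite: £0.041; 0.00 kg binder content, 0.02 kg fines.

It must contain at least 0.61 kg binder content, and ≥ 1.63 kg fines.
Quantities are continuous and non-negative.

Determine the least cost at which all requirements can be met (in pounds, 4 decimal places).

£0.0909

Set it up as a linear program. Let x1 = kg of metakaolin, x2 = kg of limestone filler, x3 = kg of fly ash, x4 = kg of crushed granite.
Minimize 0.609x1 + 0.055x2 + 0.057x3 + 0.041x4 s.t.:
  1x1 + 1x3 ≥ 0.61   (binder content)
  1x1 + 1x2 + 1x3 + 0.02x4 ≥ 1.63   (fines)
  x1, x2, x3, x4 ≥ 0.
The cheapest feasible vertex uses only limestone filler, fly ash; metakaolin, crushed granite are not used. The binder content and fines requirements are met with equality.
Optimal quantities: limestone filler = 1.02 kg, fly ash = 0.61 kg.
Total cost: 0.055·1.02 + 0.057·0.61 = 0.090870.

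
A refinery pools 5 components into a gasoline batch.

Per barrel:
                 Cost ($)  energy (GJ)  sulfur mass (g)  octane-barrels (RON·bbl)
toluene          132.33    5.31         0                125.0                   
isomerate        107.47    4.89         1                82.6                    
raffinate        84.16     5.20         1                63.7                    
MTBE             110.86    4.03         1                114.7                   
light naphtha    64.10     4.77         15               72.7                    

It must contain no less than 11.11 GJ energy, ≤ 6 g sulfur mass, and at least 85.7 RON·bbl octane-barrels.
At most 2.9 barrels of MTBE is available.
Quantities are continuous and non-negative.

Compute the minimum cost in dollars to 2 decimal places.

Treat it as an LP. Let x1 = barrels of toluene, x2 = barrels of isomerate, x3 = barrels of raffinate, x4 = barrels of MTBE, x5 = barrels of light naphtha.
Minimize 132.33x1 + 107.47x2 + 84.16x3 + 110.86x4 + 64.1x5 with:
  5.31x1 + 4.89x2 + 5.2x3 + 4.03x4 + 4.77x5 ≥ 11.11   (energy)
  1x2 + 1x3 + 1x4 + 15x5 ≤ 6   (sulfur mass)
  125x1 + 82.6x2 + 63.7x3 + 114.7x4 + 72.7x5 ≥ 85.7   (octane-barrels)
  x4 ≤ 2.9
  x1, x2, x3, x4, x5 ≥ 0.
The minimum-cost mix takes nothing from toluene, isomerate, MTBE — only raffinate, light naphtha. There the energy and sulfur mass constraints are tight.
Optimal quantities: raffinate = 1.885 barrels, light naphtha = 0.2743 barrels.
Hence cost = 84.16·1.885 + 64.1·0.2743 = $176.2242.

$176.22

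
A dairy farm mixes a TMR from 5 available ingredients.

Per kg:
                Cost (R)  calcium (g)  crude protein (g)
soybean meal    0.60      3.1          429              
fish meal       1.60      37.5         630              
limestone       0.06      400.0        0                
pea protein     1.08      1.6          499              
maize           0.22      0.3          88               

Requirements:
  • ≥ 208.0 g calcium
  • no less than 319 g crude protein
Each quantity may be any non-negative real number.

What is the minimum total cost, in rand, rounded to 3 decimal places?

Let x1 = kg of soybean meal, x2 = kg of fish meal, x3 = kg of limestone, x4 = kg of pea protein, x5 = kg of maize.
Minimise 0.6x1 + 1.6x2 + 0.06x3 + 1.08x4 + 0.22x5 s.t.:
  3.1x1 + 37.5x2 + 400x3 + 1.6x4 + 0.3x5 ≥ 208   (calcium)
  429x1 + 630x2 + 499x4 + 88x5 ≥ 319   (crude protein)
  x1, x2, x3, x4, x5 ≥ 0.
The optimal basis is {soybean meal, limestone}; fish meal, pea protein, maize drop out. Binding constraints: calcium and crude protein.
Optimal quantities: soybean meal = 0.7436 kg, limestone = 0.5142 kg.
Hence cost = 0.6·0.7436 + 0.06·0.5142 = R0.47701.

R0.477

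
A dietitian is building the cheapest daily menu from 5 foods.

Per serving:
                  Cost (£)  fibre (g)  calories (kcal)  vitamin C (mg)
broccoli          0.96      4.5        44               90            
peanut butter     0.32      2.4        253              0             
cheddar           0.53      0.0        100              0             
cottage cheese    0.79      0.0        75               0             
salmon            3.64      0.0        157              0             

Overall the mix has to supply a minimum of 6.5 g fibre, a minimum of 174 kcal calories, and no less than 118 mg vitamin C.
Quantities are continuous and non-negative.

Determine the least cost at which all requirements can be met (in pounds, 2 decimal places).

Set it up as a linear program. Let x1 = servings of broccoli, x2 = servings of peanut butter, x3 = servings of cheddar, x4 = servings of cottage cheese, x5 = servings of salmon.
min 0.96x1 + 0.32x2 + 0.53x3 + 0.79x4 + 3.64x5 s.t.:
  4.5x1 + 2.4x2 ≥ 6.5   (fibre)
  44x1 + 253x2 + 100x3 + 75x4 + 157x5 ≥ 174   (calories)
  90x1 ≥ 118   (vitamin C)
  x1, x2, x3, x4, x5 ≥ 0.
The cheapest feasible vertex uses only broccoli, peanut butter; cheddar, cottage cheese, salmon are not used. The calories and vitamin C requirements are met with equality.
So broccoli = 1.311 servings, peanut butter = 0.4597 servings.
Total cost: 0.96·1.311 + 0.32·0.4597 = 1.4057.

£1.41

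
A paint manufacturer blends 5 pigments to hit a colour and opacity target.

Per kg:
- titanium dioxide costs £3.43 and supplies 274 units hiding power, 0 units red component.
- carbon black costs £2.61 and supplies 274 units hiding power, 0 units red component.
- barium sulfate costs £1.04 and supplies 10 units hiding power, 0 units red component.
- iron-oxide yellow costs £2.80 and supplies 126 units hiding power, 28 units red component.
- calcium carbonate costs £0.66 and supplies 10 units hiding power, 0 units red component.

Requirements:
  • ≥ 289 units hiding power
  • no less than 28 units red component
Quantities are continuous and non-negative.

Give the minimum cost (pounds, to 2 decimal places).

£4.35

Treat it as an LP. Let x1 = kg of titanium dioxide, x2 = kg of carbon black, x3 = kg of barium sulfate, x4 = kg of iron-oxide yellow, x5 = kg of calcium carbonate.
min 3.43x1 + 2.61x2 + 1.04x3 + 2.8x4 + 0.66x5 s.t.:
  274x1 + 274x2 + 10x3 + 126x4 + 10x5 ≥ 289   (hiding power)
  28x4 ≥ 28   (red component)
  x1, x2, x3, x4, x5 ≥ 0.
At the optimum only carbon black, iron-oxide yellow are positive (titanium dioxide, barium sulfate, calcium carbonate = 0). The hiding power and red component requirements are met with equality.
Solving gives x2 = 0.5949, x4 = 1.
Objective = 2.61·0.5949 + 2.8·1 = 4.3527.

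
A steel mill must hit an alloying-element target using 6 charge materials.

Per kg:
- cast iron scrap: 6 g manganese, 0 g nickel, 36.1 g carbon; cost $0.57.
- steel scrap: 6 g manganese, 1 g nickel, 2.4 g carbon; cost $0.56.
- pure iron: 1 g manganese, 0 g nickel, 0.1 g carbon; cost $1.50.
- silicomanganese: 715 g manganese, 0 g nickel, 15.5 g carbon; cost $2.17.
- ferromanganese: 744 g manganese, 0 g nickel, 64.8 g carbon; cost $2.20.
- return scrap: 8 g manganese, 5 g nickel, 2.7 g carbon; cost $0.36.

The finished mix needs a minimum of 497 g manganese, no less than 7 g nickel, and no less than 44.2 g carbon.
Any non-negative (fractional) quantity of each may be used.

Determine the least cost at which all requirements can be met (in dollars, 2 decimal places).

Treat it as an LP. Let x1 = kg of cast iron scrap, x2 = kg of steel scrap, x3 = kg of pure iron, x4 = kg of silicomanganese, x5 = kg of ferromanganese, x6 = kg of return scrap.
Minimize 0.57x1 + 0.56x2 + 1.5x3 + 2.17x4 + 2.2x5 + 0.36x6 subject to:
  6x1 + 6x2 + 1x3 + 715x4 + 744x5 + 8x6 ≥ 497   (manganese)
  1x2 + 5x6 ≥ 7   (nickel)
  36.1x1 + 2.4x2 + 0.1x3 + 15.5x4 + 64.8x5 + 2.7x6 ≥ 44.2   (carbon)
  x1, x2, x3, x4, x5, x6 ≥ 0.
The optimal basis is {ferromanganese, return scrap}; cast iron scrap, steel scrap, pure iron, silicomanganese drop out. There the manganese and nickel constraints are tight.
Solving gives x5 = 0.653, x6 = 1.4.
Cost = 2.2·0.653 + 0.36·1.4 = 1.9406.

$1.94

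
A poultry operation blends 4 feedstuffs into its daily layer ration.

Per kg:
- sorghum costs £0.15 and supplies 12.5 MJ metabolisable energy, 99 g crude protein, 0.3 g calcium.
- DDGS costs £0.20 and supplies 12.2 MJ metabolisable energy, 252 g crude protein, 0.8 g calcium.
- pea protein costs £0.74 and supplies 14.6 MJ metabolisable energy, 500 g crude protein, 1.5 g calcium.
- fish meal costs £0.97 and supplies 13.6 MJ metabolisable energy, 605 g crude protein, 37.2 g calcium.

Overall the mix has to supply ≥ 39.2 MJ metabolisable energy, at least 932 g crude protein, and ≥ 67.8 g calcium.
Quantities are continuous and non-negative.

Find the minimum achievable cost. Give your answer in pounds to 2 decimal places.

£1.93

Treat it as an LP. Let x1 = kg of sorghum, x2 = kg of DDGS, x3 = kg of pea protein, x4 = kg of fish meal.
min 0.15x1 + 0.2x2 + 0.74x3 + 0.97x4 s.t.:
  12.5x1 + 12.2x2 + 14.6x3 + 13.6x4 ≥ 39.2   (metabolisable energy)
  99x1 + 252x2 + 500x3 + 605x4 ≥ 932   (crude protein)
  0.3x1 + 0.8x2 + 1.5x3 + 37.2x4 ≥ 67.8   (calcium)
  x1, x2, x3, x4 ≥ 0.
The cheapest feasible vertex uses only sorghum, fish meal; DDGS, pea protein are not used. The metabolisable energy and calcium requirements are met with equality.
Optimal quantities: sorghum = 1.163 kg, fish meal = 1.813 kg.
Objective = 0.15·1.163 + 0.97·1.813 = 1.9331.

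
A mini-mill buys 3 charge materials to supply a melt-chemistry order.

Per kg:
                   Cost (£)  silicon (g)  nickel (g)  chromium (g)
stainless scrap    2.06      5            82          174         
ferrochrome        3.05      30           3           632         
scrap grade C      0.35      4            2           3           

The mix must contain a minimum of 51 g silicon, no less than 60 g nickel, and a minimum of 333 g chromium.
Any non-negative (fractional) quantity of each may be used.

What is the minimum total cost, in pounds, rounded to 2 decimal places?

Let x1 = kg of stainless scrap, x2 = kg of ferrochrome, x3 = kg of scrap grade C.
min 2.06x1 + 3.05x2 + 0.35x3 with:
  5x1 + 30x2 + 4x3 ≥ 51   (silicon)
  82x1 + 3x2 + 2x3 ≥ 60   (nickel)
  174x1 + 632x2 + 3x3 ≥ 333   (chromium)
  x1, x2, x3 ≥ 0.
The optimal mix uses every input. The silicon, nickel, chromium requirements are met with equality.
That vertex is x1 = 0.4864, x2 = 0.3477, x3 = 9.534.
Hence cost = 2.06·0.4864 + 3.05·0.3477 + 0.35·9.534 = £5.3994.

£5.40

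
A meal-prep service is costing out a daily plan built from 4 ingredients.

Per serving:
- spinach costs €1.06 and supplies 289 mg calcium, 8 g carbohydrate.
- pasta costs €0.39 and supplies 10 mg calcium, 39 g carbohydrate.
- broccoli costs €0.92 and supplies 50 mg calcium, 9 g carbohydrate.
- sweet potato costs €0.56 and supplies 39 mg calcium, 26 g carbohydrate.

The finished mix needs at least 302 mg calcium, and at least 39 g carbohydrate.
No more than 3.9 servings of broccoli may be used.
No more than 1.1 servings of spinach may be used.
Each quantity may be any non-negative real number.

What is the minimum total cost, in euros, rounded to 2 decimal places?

€1.39

This is a linear program. Let x1 = servings of spinach, x2 = servings of pasta, x3 = servings of broccoli, x4 = servings of sweet potato.
min 1.06x1 + 0.39x2 + 0.92x3 + 0.56x4 with:
  289x1 + 10x2 + 50x3 + 39x4 ≥ 302   (calcium)
  8x1 + 39x2 + 9x3 + 26x4 ≥ 39   (carbohydrate)
  x3 ≤ 3.9
  x1 ≤ 1.1
  x1, x2, x3, x4 ≥ 0.
The optimal basis is {spinach, pasta}; broccoli, sweet potato drop out. There the calcium and carbohydrate constraints are tight.
Optimal quantities: spinach = 1.018 servings, pasta = 0.7913 servings.
Hence cost = 1.06·1.018 + 0.39·0.7913 = €1.3877.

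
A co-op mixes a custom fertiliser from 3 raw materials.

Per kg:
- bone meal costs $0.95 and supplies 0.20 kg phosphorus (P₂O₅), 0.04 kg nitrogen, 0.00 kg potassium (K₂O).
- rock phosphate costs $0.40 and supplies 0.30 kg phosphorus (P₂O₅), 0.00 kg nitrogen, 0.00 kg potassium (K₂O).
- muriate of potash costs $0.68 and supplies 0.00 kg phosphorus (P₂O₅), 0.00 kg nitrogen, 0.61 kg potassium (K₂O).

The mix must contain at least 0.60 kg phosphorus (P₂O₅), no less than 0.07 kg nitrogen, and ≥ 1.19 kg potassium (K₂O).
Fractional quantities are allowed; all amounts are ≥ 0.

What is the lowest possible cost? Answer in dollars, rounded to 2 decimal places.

$3.32

Set it up as a linear program. Let x1 = kg of bone meal, x2 = kg of rock phosphate, x3 = kg of muriate of potash.
min 0.95x1 + 0.4x2 + 0.68x3 s.t.:
  0.2x1 + 0.3x2 ≥ 0.6   (phosphorus (P₂O₅))
  0.04x1 ≥ 0.07   (nitrogen)
  0.61x3 ≥ 1.19   (potassium (K₂O))
  x1, x2, x3 ≥ 0.
The optimal mix uses every input. Binding constraints: phosphorus (P₂O₅), nitrogen, potassium (K₂O).
So bone meal = 1.75 kg, rock phosphate = 0.8333 kg, muriate of potash = 1.951 kg.
Objective = 0.95·1.75 + 0.4·0.8333 + 0.68·1.951 = 3.3225.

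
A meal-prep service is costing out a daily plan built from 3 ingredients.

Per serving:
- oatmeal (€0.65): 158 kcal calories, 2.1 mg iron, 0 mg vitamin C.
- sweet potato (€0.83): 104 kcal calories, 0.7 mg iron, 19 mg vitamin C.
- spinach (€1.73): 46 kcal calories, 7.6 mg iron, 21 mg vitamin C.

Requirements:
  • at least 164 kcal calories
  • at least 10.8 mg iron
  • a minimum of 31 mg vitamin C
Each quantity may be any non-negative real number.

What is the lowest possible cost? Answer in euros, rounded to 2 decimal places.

€2.71

Let x1 = servings of oatmeal, x2 = servings of sweet potato, x3 = servings of spinach.
Minimise 0.65x1 + 0.83x2 + 1.73x3 with:
  158x1 + 104x2 + 46x3 ≥ 164   (calories)
  2.1x1 + 0.7x2 + 7.6x3 ≥ 10.8   (iron)
  19x2 + 21x3 ≥ 31   (vitamin C)
  x1, x2, x3 ≥ 0.
All 3 inputs are positive at the optimum. The calories, iron, vitamin C requirements are met with equality.
That vertex is x1 = 0.5126, x2 = 0.2421, x3 = 1.257.
Hence cost = 0.65·0.5126 + 0.83·0.2421 + 1.73·1.257 = €2.7087.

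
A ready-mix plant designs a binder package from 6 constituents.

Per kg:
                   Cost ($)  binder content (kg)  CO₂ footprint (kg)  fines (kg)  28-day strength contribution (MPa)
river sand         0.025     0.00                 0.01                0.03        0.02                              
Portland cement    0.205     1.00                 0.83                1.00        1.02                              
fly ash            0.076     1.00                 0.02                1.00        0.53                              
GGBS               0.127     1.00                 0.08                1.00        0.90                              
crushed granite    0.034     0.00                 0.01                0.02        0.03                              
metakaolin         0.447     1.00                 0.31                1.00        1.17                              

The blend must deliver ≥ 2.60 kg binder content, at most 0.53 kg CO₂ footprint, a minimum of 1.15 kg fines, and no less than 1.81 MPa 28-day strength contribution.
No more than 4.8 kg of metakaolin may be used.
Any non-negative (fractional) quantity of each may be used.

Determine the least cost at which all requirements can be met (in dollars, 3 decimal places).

$0.257

Treat it as an LP. Let x1 = kg of river sand, x2 = kg of Portland cement, x3 = kg of fly ash, x4 = kg of GGBS, x5 = kg of crushed granite, x6 = kg of metakaolin.
min 0.025x1 + 0.205x2 + 0.076x3 + 0.127x4 + 0.034x5 + 0.447x6 with:
  1x2 + 1x3 + 1x4 + 1x6 ≥ 2.6   (binder content)
  0.01x1 + 0.83x2 + 0.02x3 + 0.08x4 + 0.01x5 + 0.31x6 ≤ 0.53   (CO₂ footprint)
  0.03x1 + 1x2 + 1x3 + 1x4 + 0.02x5 + 1x6 ≥ 1.15   (fines)
  0.02x1 + 1.02x2 + 0.53x3 + 0.9x4 + 0.03x5 + 1.17x6 ≥ 1.81   (28-day strength contribution)
  x6 ≤ 4.8
  x1, x2, x3, x4, x5, x6 ≥ 0.
At the optimum only fly ash, GGBS are positive (river sand, Portland cement, crushed granite, metakaolin = 0). There the binder content and 28-day strength contribution constraints are tight.
Solving gives x3 = 1.432, x4 = 1.168.
Cost = 0.076·1.432 + 0.127·1.168 = 0.25717.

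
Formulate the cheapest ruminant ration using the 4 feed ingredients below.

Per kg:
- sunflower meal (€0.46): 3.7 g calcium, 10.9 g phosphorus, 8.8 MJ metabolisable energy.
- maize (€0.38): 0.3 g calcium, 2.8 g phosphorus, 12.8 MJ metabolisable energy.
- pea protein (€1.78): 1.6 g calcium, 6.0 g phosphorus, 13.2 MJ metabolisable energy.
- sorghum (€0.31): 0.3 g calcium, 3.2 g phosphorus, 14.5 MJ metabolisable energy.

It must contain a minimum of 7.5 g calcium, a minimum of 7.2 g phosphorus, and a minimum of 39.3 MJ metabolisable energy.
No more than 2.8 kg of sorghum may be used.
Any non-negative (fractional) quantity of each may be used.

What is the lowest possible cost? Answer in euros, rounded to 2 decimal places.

Let x1 = kg of sunflower meal, x2 = kg of maize, x3 = kg of pea protein, x4 = kg of sorghum.
Minimise 0.46x1 + 0.38x2 + 1.78x3 + 0.31x4 with:
  3.7x1 + 0.3x2 + 1.6x3 + 0.3x4 ≥ 7.5   (calcium)
  10.9x1 + 2.8x2 + 6x3 + 3.2x4 ≥ 7.2   (phosphorus)
  8.8x1 + 12.8x2 + 13.2x3 + 14.5x4 ≥ 39.3   (metabolisable energy)
  x4 ≤ 2.8
  x1, x2, x3, x4 ≥ 0.
The minimum-cost mix takes nothing from maize, pea protein — only sunflower meal, sorghum. Binding constraints: calcium and metabolisable energy.
Optimal quantities: sunflower meal = 1.901 kg, sorghum = 1.557 kg.
Objective = 0.46·1.901 + 0.31·1.557 = 1.3571.

€1.36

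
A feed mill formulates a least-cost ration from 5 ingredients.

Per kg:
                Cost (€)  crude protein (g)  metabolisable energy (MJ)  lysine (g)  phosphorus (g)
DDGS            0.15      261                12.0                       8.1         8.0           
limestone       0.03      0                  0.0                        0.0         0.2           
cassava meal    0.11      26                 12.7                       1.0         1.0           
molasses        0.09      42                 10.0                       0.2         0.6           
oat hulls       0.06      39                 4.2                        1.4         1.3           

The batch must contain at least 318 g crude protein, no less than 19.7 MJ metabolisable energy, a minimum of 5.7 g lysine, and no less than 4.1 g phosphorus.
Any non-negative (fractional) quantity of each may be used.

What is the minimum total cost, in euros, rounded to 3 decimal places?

Let x1 = kg of DDGS, x2 = kg of limestone, x3 = kg of cassava meal, x4 = kg of molasses, x5 = kg of oat hulls.
Minimise 0.15x1 + 0.03x2 + 0.11x3 + 0.09x4 + 0.06x5 subject to:
  261x1 + 26x3 + 42x4 + 39x5 ≥ 318   (crude protein)
  12x1 + 12.7x3 + 10x4 + 4.2x5 ≥ 19.7   (metabolisable energy)
  8.1x1 + 1x3 + 0.2x4 + 1.4x5 ≥ 5.7   (lysine)
  8x1 + 0.2x2 + 1x3 + 0.6x4 + 1.3x5 ≥ 4.1   (phosphorus)
  x1, x2, x3, x4, x5 ≥ 0.
At the optimum only DDGS, molasses are positive (limestone, cassava meal, oat hulls = 0). Binding constraints: crude protein and metabolisable energy.
Solving gives x1 = 1.117, x4 = 0.6295.
Cost = 0.15·1.117 + 0.09·0.6295 = 0.22421.

€0.224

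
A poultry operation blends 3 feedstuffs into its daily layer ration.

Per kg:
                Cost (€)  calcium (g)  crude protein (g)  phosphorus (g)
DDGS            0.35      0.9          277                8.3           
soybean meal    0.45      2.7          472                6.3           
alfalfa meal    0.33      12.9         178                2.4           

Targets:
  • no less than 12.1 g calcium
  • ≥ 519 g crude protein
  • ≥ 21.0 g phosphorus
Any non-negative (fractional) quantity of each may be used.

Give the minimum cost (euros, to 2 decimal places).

€1.06

Treat it as an LP. Let x1 = kg of DDGS, x2 = kg of soybean meal, x3 = kg of alfalfa meal.
Minimize 0.35x1 + 0.45x2 + 0.33x3 s.t.:
  0.9x1 + 2.7x2 + 12.9x3 ≥ 12.1   (calcium)
  277x1 + 472x2 + 178x3 ≥ 519   (crude protein)
  8.3x1 + 6.3x2 + 2.4x3 ≥ 21   (phosphorus)
  x1, x2, x3 ≥ 0.
The minimum-cost mix takes nothing from soybean meal — only DDGS, alfalfa meal. Binding constraints: calcium and phosphorus.
So DDGS = 2.305 kg, alfalfa meal = 0.7771 kg.
Hence cost = 0.35·2.305 + 0.33·0.7771 = €1.0632.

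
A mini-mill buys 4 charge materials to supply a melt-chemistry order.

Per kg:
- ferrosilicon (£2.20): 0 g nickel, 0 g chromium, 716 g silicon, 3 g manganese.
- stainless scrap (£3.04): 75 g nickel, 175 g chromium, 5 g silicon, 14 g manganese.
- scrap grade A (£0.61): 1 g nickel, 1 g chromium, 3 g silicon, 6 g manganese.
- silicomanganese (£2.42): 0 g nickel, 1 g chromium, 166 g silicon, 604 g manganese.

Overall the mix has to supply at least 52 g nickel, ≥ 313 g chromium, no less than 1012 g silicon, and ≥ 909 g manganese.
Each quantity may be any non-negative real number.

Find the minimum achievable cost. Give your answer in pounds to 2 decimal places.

£11.28

Let x1 = kg of ferrosilicon, x2 = kg of stainless scrap, x3 = kg of scrap grade A, x4 = kg of silicomanganese.
Minimize 2.2x1 + 3.04x2 + 0.61x3 + 2.42x4 s.t.:
  75x2 + 1x3 ≥ 52   (nickel)
  175x2 + 1x3 + 1x4 ≥ 313   (chromium)
  716x1 + 5x2 + 3x3 + 166x4 ≥ 1012   (silicon)
  3x1 + 14x2 + 6x3 + 604x4 ≥ 909   (manganese)
  x1, x2, x3, x4 ≥ 0.
The optimal basis is {ferrosilicon, stainless scrap, silicomanganese}; scrap grade A drops out. The chromium, silicon, manganese requirements are met with equality.
So ferrosilicon = 1.063 kg, stainless scrap = 1.78 kg, silicomanganese = 1.458 kg.
Total cost: 2.2·1.063 + 3.04·1.78 + 2.42·1.458 = 11.2782.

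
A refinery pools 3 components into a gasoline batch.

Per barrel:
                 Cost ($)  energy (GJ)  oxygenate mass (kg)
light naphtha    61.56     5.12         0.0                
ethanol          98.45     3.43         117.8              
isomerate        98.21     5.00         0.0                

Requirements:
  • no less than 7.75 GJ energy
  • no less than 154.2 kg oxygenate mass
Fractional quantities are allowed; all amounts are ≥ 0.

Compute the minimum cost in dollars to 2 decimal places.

Let x1 = barrels of light naphtha, x2 = barrels of ethanol, x3 = barrels of isomerate.
min 61.56x1 + 98.45x2 + 98.21x3 s.t.:
  5.12x1 + 3.43x2 + 5x3 ≥ 7.75   (energy)
  117.8x2 ≥ 154.2   (oxygenate mass)
  x1, x2, x3 ≥ 0.
The optimal basis is {light naphtha, ethanol}; isomerate drops out. The energy and oxygenate mass requirements are met with equality.
Optimal quantities: light naphtha = 0.6367 barrels, ethanol = 1.309 barrels.
Cost = 61.56·0.6367 + 98.45·1.309 = 168.0663.

$168.07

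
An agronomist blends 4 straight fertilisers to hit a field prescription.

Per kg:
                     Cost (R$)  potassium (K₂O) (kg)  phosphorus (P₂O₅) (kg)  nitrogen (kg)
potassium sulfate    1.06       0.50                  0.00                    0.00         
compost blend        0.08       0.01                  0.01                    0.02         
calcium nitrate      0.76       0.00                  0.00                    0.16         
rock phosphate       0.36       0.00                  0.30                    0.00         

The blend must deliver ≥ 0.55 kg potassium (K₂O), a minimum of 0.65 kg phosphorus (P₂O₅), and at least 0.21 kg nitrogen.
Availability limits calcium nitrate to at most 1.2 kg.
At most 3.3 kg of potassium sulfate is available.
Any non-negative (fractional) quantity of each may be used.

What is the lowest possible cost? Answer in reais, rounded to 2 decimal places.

Treat it as an LP. Let x1 = kg of potassium sulfate, x2 = kg of compost blend, x3 = kg of calcium nitrate, x4 = kg of rock phosphate.
min 1.06x1 + 0.08x2 + 0.76x3 + 0.36x4 s.t.:
  0.5x1 + 0.01x2 ≥ 0.55   (potassium (K₂O))
  0.01x2 + 0.3x4 ≥ 0.65   (phosphorus (P₂O₅))
  0.02x2 + 0.16x3 ≥ 0.21   (nitrogen)
  x3 ≤ 1.2
  x1 ≤ 3.3
  x1, x2, x3, x4 ≥ 0.
The cheapest feasible vertex uses only potassium sulfate, compost blend, rock phosphate; calcium nitrate is not used. The potassium (K₂O), phosphorus (P₂O₅), nitrogen requirements are met with equality.
So potassium sulfate = 0.89 kg, compost blend = 10.5 kg, rock phosphate = 1.817 kg.
Hence cost = 1.06·0.89 + 0.08·10.5 + 0.36·1.817 = R$2.4375.

R$2.44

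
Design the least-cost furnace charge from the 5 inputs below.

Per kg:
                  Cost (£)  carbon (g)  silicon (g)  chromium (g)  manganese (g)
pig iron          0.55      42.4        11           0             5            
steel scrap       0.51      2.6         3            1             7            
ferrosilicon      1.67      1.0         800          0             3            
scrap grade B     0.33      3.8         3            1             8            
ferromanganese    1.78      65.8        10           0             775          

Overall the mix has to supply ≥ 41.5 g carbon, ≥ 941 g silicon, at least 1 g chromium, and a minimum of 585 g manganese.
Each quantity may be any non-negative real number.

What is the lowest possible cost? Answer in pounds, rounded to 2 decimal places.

£3.59

Treat it as an LP. Let x1 = kg of pig iron, x2 = kg of steel scrap, x3 = kg of ferrosilicon, x4 = kg of scrap grade B, x5 = kg of ferromanganese.
Minimize 0.55x1 + 0.51x2 + 1.67x3 + 0.33x4 + 1.78x5 with:
  42.4x1 + 2.6x2 + 1x3 + 3.8x4 + 65.8x5 ≥ 41.5   (carbon)
  11x1 + 3x2 + 800x3 + 3x4 + 10x5 ≥ 941   (silicon)
  1x2 + 1x4 ≥ 1   (chromium)
  5x1 + 7x2 + 3x3 + 8x4 + 775x5 ≥ 585   (manganese)
  x1, x2, x3, x4, x5 ≥ 0.
The minimum-cost mix takes nothing from pig iron, steel scrap — only ferrosilicon, scrap grade B, ferromanganese. The silicon, chromium, manganese requirements are met with equality.
Optimal quantities: ferrosilicon = 1.163 kg, scrap grade B = 1 kg, ferromanganese = 0.74 kg.
Hence cost = 1.67·1.163 + 0.33·1 + 1.78·0.74 = £3.5894.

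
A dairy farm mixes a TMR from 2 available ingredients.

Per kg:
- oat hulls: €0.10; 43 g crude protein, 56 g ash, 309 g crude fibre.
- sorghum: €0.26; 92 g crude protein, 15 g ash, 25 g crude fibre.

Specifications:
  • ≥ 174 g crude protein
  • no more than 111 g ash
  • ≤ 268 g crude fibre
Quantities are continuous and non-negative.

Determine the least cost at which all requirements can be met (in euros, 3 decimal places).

Treat it as an LP. Let x1 = kg of oat hulls, x2 = kg of sorghum.
min 0.1x1 + 0.26x2 with:
  43x1 + 92x2 ≥ 174   (crude protein)
  56x1 + 15x2 ≤ 111   (ash)
  309x1 + 25x2 ≤ 268   (crude fibre)
  x1, x2 ≥ 0.
Both inputs are positive at the optimum. Binding constraints: crude protein and crude fibre.
So oat hulls = 0.7424 kg, sorghum = 1.544 kg.
Objective = 0.1·0.7424 + 0.26·1.544 = 0.47568.

€0.476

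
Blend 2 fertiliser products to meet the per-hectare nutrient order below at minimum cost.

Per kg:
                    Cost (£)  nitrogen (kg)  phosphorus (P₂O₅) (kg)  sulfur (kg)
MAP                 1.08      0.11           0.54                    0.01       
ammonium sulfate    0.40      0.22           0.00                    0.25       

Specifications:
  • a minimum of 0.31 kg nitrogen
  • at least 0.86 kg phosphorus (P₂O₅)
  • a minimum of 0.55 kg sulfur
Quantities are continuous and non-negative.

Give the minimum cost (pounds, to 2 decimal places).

£2.57

Let x1 = kg of MAP, x2 = kg of ammonium sulfate.
Minimise 1.08x1 + 0.4x2 subject to:
  0.11x1 + 0.22x2 ≥ 0.31   (nitrogen)
  0.54x1 ≥ 0.86   (phosphorus (P₂O₅))
  0.01x1 + 0.25x2 ≥ 0.55   (sulfur)
  x1, x2 ≥ 0.
Both inputs are positive at the optimum. The phosphorus (P₂O₅) and sulfur requirements are met with equality.
So MAP = 1.593 kg, ammonium sulfate = 2.136 kg.
Total cost: 1.08·1.593 + 0.4·2.136 = 2.5748.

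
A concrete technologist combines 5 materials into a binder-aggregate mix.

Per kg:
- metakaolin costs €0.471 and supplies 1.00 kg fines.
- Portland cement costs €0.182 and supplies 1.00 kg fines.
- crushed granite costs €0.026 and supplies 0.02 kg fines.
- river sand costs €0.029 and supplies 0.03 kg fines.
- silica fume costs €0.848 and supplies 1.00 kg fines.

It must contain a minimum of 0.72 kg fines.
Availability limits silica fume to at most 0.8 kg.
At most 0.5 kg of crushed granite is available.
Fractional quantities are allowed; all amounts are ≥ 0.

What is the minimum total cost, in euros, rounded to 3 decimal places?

€0.131

This is a linear program. Let x1 = kg of metakaolin, x2 = kg of Portland cement, x3 = kg of crushed granite, x4 = kg of river sand, x5 = kg of silica fume.
Minimize 0.471x1 + 0.182x2 + 0.026x3 + 0.029x4 + 0.848x5 with:
  1x1 + 1x2 + 0.02x3 + 0.03x4 + 1x5 ≥ 0.72   (fines)
  x5 ≤ 0.8
  x3 ≤ 0.5
  x1, x2, x3, x4, x5 ≥ 0.
At the optimum only Portland cement is positive (metakaolin, crushed granite, river sand, silica fume = 0). There the fines constraint is tight.
Optimal quantities: Portland cement = 0.72 kg.
Cost = 0.182·0.72 = 0.13104.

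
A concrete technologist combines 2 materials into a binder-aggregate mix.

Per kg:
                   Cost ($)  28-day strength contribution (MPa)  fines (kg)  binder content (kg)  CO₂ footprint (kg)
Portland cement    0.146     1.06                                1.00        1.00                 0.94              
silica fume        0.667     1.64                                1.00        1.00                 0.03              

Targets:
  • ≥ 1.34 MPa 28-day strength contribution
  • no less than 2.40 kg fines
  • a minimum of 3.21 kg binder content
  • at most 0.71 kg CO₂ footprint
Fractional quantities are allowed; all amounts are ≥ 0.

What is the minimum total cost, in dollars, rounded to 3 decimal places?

$1.790

Let x1 = kg of Portland cement, x2 = kg of silica fume.
min 0.146x1 + 0.667x2 with:
  1.06x1 + 1.64x2 ≥ 1.34   (28-day strength contribution)
  1x1 + 1x2 ≥ 2.4   (fines)
  1x1 + 1x2 ≥ 3.21   (binder content)
  0.94x1 + 0.03x2 ≤ 0.71   (CO₂ footprint)
  x1, x2 ≥ 0.
Both inputs are positive at the optimum. Binding constraints: binder content and CO₂ footprint.
Solving gives x1 = 0.6744, x2 = 2.536.
Cost = 0.146·0.6744 + 0.667·2.536 = 1.78997.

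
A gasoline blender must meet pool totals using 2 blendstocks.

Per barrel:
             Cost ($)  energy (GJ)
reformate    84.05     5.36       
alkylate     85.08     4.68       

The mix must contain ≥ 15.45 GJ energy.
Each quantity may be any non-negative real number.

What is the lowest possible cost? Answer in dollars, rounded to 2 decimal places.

$242.27

Set it up as a linear program. Let x1 = barrels of reformate, x2 = barrels of alkylate.
min 84.05x1 + 85.08x2 subject to:
  5.36x1 + 4.68x2 ≥ 15.45   (energy)
  x1, x2 ≥ 0.
The cheapest feasible vertex uses only reformate; alkylate is not used. There the energy constraint is tight.
Optimal quantities: reformate = 2.8825 barrels.
Total cost: 84.05·2.8825 = 242.2741.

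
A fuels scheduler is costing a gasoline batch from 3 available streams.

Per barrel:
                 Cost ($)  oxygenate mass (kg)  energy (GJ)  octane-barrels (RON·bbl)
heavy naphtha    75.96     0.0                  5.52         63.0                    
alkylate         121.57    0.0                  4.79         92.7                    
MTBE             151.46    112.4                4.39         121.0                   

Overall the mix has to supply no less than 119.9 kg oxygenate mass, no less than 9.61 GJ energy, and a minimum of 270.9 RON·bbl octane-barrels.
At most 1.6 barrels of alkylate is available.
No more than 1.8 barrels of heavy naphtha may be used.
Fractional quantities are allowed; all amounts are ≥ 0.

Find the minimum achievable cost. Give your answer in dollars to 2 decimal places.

Let x1 = barrels of heavy naphtha, x2 = barrels of alkylate, x3 = barrels of MTBE.
Minimize 75.96x1 + 121.57x2 + 151.46x3 subject to:
  112.4x3 ≥ 119.9   (oxygenate mass)
  5.52x1 + 4.79x2 + 4.39x3 ≥ 9.61   (energy)
  63x1 + 92.7x2 + 121x3 ≥ 270.9   (octane-barrels)
  x2 ≤ 1.6
  x1 ≤ 1.8
  x1, x2, x3 ≥ 0.
At the optimum only heavy naphtha, MTBE are positive (alkylate = 0). Binding constraints: octane-barrels and the heavy naphtha cap.
Optimal quantities: heavy naphtha = 1.8 barrels, MTBE = 1.3017 barrels.
Total cost: 75.96·1.8 + 151.46·1.3017 = 333.8835.

$333.88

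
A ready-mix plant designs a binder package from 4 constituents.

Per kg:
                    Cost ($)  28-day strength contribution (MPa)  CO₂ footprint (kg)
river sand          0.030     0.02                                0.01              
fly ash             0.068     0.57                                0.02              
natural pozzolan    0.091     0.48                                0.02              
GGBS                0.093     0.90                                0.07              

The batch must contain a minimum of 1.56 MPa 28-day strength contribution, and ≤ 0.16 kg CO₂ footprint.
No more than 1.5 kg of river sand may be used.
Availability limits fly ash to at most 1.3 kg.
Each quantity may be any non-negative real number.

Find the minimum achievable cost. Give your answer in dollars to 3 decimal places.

Set it up as a linear program. Let x1 = kg of river sand, x2 = kg of fly ash, x3 = kg of natural pozzolan, x4 = kg of GGBS.
Minimize 0.03x1 + 0.068x2 + 0.091x3 + 0.093x4 with:
  0.02x1 + 0.57x2 + 0.48x3 + 0.9x4 ≥ 1.56   (28-day strength contribution)
  0.01x1 + 0.02x2 + 0.02x3 + 0.07x4 ≤ 0.16   (CO₂ footprint)
  x1 ≤ 1.5
  x2 ≤ 1.3
  x1, x2, x3, x4 ≥ 0.
The cheapest feasible vertex uses only GGBS; river sand, fly ash, natural pozzolan are not used. The 28-day strength contribution requirement is met with equality.
Optimal quantities: GGBS = 1.733 kg.
Total cost: 0.093·1.733 = 0.16117.

$0.161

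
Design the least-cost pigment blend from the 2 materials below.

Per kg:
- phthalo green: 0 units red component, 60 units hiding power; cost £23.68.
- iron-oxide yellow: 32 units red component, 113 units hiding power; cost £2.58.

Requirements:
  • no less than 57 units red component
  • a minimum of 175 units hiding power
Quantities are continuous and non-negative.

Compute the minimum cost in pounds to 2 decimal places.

Treat it as an LP. Let x1 = kg of phthalo green, x2 = kg of iron-oxide yellow.
Minimize 23.68x1 + 2.58x2 subject to:
  32x2 ≥ 57   (red component)
  60x1 + 113x2 ≥ 175   (hiding power)
  x1, x2 ≥ 0.
The cheapest feasible vertex uses only iron-oxide yellow; phthalo green is not used. Binding constraint: red component.
So iron-oxide yellow = 1.7812 kg.
Hence cost = 2.58·1.7812 = £4.5955.

£4.60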